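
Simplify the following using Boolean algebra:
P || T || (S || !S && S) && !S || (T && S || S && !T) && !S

P || T || (S || !S && S) && !S || (T && S || S && !T) && !S
= P || T || S && !S || (T && S || S && !T) && !S   — complement / identity
= P || T || S && !S || S && !S   — distribution
= P || T || S && !S   — complement / identity
= P || T   — complement / identity

P || T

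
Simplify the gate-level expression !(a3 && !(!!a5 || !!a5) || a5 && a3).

!(a3 && !(!!a5 || !!a5) || a5 && a3)
= !(a3 && !!!a5 || a5 && a3)   (idempotence)
= !(a3 && !a5 || a5 && a3)   (double negation)
= !a3   (distribution)

!a3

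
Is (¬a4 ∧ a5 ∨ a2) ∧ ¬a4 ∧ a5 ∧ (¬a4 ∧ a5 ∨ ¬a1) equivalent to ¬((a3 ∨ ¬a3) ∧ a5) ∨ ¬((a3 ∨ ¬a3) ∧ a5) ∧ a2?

E1: (¬a4 ∧ a5 ∨ a2) ∧ ¬a4 ∧ a5 ∧ (¬a4 ∧ a5 ∨ ¬a1)
    = ¬a4 ∧ a5 ∧ (¬a4 ∧ a5 ∨ ¬a1)   [absorption]
    = ¬a4 ∧ a5   [absorption]
E2: ¬((a3 ∨ ¬a3) ∧ a5) ∨ ¬((a3 ∨ ¬a3) ∧ a5) ∧ a2
    = ¬((a3 ∨ ¬a3) ∧ a5)   [absorption]
    = ¬a5   [complement / identity]
These differ: at a1=0, a2=1, a3=0, a4=0, a5=0, E1 = 0 but E2 = 1.

No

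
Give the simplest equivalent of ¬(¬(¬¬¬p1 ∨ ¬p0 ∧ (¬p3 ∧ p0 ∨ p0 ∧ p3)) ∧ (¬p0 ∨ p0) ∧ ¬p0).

¬(¬(¬¬¬p1 ∨ ¬p0 ∧ (¬p3 ∧ p0 ∨ p0 ∧ p3)) ∧ (¬p0 ∨ p0) ∧ ¬p0)
= ¬(¬(¬¬¬p1 ∨ ¬p0 ∧ (¬p3 ∧ p0 ∨ p0 ∧ p3)) ∧ ¬p0)
= ¬¬¬p1 ∨ ¬p0 ∧ (¬p3 ∧ p0 ∨ p0 ∧ p3) ∨ p0
= ¬¬¬p1 ∨ ¬p0 ∧ (¬p3 ∨ p3) ∧ p0 ∨ p0
= ¬¬¬p1 ∨ ¬p0 ∧ p0 ∨ p0
= ¬¬¬p1 ∨ p0
= ¬p1 ∨ p0

¬p1 ∨ p0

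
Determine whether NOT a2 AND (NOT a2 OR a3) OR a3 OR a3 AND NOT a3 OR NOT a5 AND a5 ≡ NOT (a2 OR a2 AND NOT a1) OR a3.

Yes

E1: NOT a2 AND (NOT a2 OR a3) OR a3 OR a3 AND NOT a3 OR NOT a5 AND a5
    = NOT a2 AND (NOT a2 OR a3) OR a3 OR NOT a5 AND a5   — complement / identity
    = NOT a2 OR a3 OR NOT a5 AND a5   — absorption
    = NOT a2 OR a3   — complement / identity
E2: NOT (a2 OR a2 AND NOT a1) OR a3
    = NOT a2 OR a3   — absorption
Both reduce to NOT a2 OR a3, so they are equivalent.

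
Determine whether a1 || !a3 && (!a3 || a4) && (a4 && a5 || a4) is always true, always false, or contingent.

contingent

a1 || !a3 && (!a3 || a4) && (a4 && a5 || a4)
= a1 || !a3 && (a4 && a5 || a4)   (absorption)
= a1 || !a3 && a4   (absorption)
This depends on a1, a3, a4, so it is not a constant.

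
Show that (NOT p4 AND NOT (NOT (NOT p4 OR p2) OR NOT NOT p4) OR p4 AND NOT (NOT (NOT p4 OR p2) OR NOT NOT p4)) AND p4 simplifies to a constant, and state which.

(NOT p4 AND NOT (NOT (NOT p4 OR p2) OR NOT NOT p4) OR p4 AND NOT (NOT (NOT p4 OR p2) OR NOT NOT p4)) AND p4
= NOT (NOT (NOT p4 OR p2) OR NOT NOT p4) AND p4   — distribution
= (NOT p4 OR p2) AND NOT p4 AND p4   — De Morgan
= NOT p4 AND p4   — absorption
= FALSE   — complement

FALSE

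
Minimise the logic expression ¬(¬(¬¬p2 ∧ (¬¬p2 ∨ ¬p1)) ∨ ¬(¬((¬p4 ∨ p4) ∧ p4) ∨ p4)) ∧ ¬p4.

¬(¬(¬¬p2 ∧ (¬¬p2 ∨ ¬p1)) ∨ ¬(¬((¬p4 ∨ p4) ∧ p4) ∨ p4)) ∧ ¬p4
= ¬(¬(¬¬p2 ∧ (¬¬p2 ∨ ¬p1)) ∨ ¬(¬p4 ∨ p4)) ∧ ¬p4   [complement / identity]
= ¬(¬¬¬p2 ∨ ¬(¬p4 ∨ p4)) ∧ ¬p4   [absorption]
= ¬¬p2 ∧ (¬p4 ∨ p4) ∧ ¬p4   [De Morgan]
= ¬¬p2 ∧ ¬p4   [complement / identity]
= p2 ∧ ¬p4   [double negation]

p2 ∧ ¬p4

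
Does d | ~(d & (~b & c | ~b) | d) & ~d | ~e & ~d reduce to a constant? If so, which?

yes, True

d | ~(d & (~b & c | ~b) | d) & ~d | ~e & ~d
= d | ~(d & ~b | d) & ~d | ~e & ~d   — absorption
= d | ~d & ~d | ~e & ~d   — absorption
= d | ~d & (~d | ~e)   — distribution
= d | ~d   — absorption
= 1   — complement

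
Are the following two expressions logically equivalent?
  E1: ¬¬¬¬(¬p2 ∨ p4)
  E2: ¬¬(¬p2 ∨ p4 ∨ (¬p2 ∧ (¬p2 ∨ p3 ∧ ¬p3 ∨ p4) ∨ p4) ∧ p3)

E1: ¬¬¬¬(¬p2 ∨ p4)
    = ¬¬(¬p2 ∨ p4)
    = ¬p2 ∨ p4
E2: ¬¬(¬p2 ∨ p4 ∨ (¬p2 ∧ (¬p2 ∨ p3 ∧ ¬p3 ∨ p4) ∨ p4) ∧ p3)
    = ¬¬(¬p2 ∨ p4 ∨ (¬p2 ∧ (¬p2 ∨ p4) ∨ p4) ∧ p3)
    = ¬¬(¬p2 ∨ p4 ∨ (¬p2 ∨ p4) ∧ p3)
    = ¬p2 ∨ p4 ∨ (¬p2 ∨ p4) ∧ p3
    = ¬p2 ∨ p4
Both reduce to ¬p2 ∨ p4, so they are equivalent.

Yes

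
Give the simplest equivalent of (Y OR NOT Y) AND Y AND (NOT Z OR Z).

(Y OR NOT Y) AND Y AND (NOT Z OR Z)
= Y AND (NOT Z OR Z)   — complement / identity
= Y   — complement / identity

Y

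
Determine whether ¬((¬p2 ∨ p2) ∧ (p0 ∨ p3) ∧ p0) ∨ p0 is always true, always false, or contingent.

always true

¬((¬p2 ∨ p2) ∧ (p0 ∨ p3) ∧ p0) ∨ p0
= ¬((¬p2 ∨ p2) ∧ p0) ∨ p0
= ¬p0 ∨ p0
= True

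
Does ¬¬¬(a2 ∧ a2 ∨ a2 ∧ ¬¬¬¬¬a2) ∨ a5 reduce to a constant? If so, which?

no

¬¬¬(a2 ∧ a2 ∨ a2 ∧ ¬¬¬¬¬a2) ∨ a5
= ¬¬¬(a2 ∧ a2 ∨ a2 ∧ ¬¬¬a2) ∨ a5   — double negation
= ¬¬¬(a2 ∧ a2 ∨ a2 ∧ ¬a2) ∨ a5   — double negation
= ¬¬¬a2 ∨ a5   — distribution
= ¬a2 ∨ a5   — double negation
This depends on a2, a5, so it is not a constant.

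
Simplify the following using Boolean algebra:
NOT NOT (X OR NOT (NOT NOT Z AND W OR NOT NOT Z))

NOT NOT (X OR NOT (NOT NOT Z AND W OR NOT NOT Z))
= NOT NOT (X OR NOT NOT NOT Z)
= NOT NOT (X OR NOT Z)
= X OR NOT Z

X OR NOT Z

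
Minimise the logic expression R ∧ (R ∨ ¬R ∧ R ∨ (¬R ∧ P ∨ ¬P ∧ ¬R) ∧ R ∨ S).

R

R ∧ (R ∨ ¬R ∧ R ∨ (¬R ∧ P ∨ ¬P ∧ ¬R) ∧ R ∨ S)
= R ∧ (R ∨ (¬R ∧ P ∨ ¬P ∧ ¬R) ∧ R ∨ S)
= R ∧ (R ∨ ¬R ∧ R ∨ S)
= R ∧ (R ∨ S)
= R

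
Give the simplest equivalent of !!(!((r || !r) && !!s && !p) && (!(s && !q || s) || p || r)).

!s || p

!!(!((r || !r) && !!s && !p) && (!(s && !q || s) || p || r))
= !!(!((r || !r) && !!s && !p) && (!s || p || r))
= !!(!(!!s && !p) && (!s || p || r))
= !!((!s || p) && (!s || p || r))
= !!(!s || p)
= !s || p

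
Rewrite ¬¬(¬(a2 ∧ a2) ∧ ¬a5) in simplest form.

¬a2 ∧ ¬a5

¬¬(¬(a2 ∧ a2) ∧ ¬a5)
= ¬¬(¬a2 ∧ ¬a5)   (idempotence)
= ¬a2 ∧ ¬a5   (double negation)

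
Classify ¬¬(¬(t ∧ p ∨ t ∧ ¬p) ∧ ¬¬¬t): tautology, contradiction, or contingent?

contingent

¬¬(¬(t ∧ p ∨ t ∧ ¬p) ∧ ¬¬¬t)
= ¬(t ∧ p ∨ t ∧ ¬p) ∧ ¬¬¬t   (double negation)
= ¬(t ∧ p ∨ t ∧ ¬p) ∧ ¬t   (double negation)
= ¬t ∧ ¬t   (distribution)
= ¬t   (idempotence)
This depends on t, so it is not a constant.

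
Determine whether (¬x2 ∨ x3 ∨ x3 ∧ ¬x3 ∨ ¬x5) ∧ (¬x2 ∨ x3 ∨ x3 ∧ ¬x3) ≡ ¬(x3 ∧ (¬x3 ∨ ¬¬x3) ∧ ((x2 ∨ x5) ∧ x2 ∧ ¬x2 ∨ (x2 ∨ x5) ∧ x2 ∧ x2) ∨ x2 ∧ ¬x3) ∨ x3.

Yes

E1: (¬x2 ∨ x3 ∨ x3 ∧ ¬x3 ∨ ¬x5) ∧ (¬x2 ∨ x3 ∨ x3 ∧ ¬x3)
    = ¬x2 ∨ x3 ∨ x3 ∧ ¬x3
    = ¬x2 ∨ x3
E2: ¬(x3 ∧ (¬x3 ∨ ¬¬x3) ∧ ((x2 ∨ x5) ∧ x2 ∧ ¬x2 ∨ (x2 ∨ x5) ∧ x2 ∧ x2) ∨ x2 ∧ ¬x3) ∨ x3
    = ¬(x3 ∧ (¬x3 ∨ ¬¬x3) ∧ (x2 ∨ x5) ∧ x2 ∨ x2 ∧ ¬x3) ∨ x3
    = ¬(x3 ∧ (¬x3 ∨ x3) ∧ (x2 ∨ x5) ∧ x2 ∨ x2 ∧ ¬x3) ∨ x3
    = ¬(x3 ∧ (x2 ∨ x5) ∧ x2 ∨ x2 ∧ ¬x3) ∨ x3
    = ¬(x3 ∧ x2 ∨ x2 ∧ ¬x3) ∨ x3
    = ¬x2 ∨ x3
Both reduce to ¬x2 ∨ x3, so they are equivalent.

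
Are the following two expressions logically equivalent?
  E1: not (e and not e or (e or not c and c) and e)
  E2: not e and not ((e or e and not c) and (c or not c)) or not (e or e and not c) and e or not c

No

E1: not (e and not e or (e or not c and c) and e)
    = not (e and not e or e and e)   [complement / identity]
    = not e   [distribution]
E2: not e and not ((e or e and not c) and (c or not c)) or not (e or e and not c) and e or not c
    = not e and not (e or e and not c) or not (e or e and not c) and e or not c   [complement / identity]
    = not (e or e and not c) or not c   [distribution]
    = not e or not c   [absorption]
These differ: at c=0, e=1, E1 = 0 but E2 = 1.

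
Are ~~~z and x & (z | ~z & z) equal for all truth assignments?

E1: ~~~z
    = ~z
E2: x & (z | ~z & z)
    = x & z
These differ: at x=0, z=0, E1 = 1 but E2 = 0.

No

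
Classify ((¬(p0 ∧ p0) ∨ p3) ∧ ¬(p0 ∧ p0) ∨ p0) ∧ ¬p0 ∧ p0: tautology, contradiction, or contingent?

((¬(p0 ∧ p0) ∨ p3) ∧ ¬(p0 ∧ p0) ∨ p0) ∧ ¬p0 ∧ p0
= (¬(p0 ∧ p0) ∨ p0) ∧ ¬p0 ∧ p0   (absorption)
= (¬p0 ∨ p0) ∧ ¬p0 ∧ p0   (idempotence)
= ¬p0 ∧ p0   (complement / identity)
= False   (complement)

contradiction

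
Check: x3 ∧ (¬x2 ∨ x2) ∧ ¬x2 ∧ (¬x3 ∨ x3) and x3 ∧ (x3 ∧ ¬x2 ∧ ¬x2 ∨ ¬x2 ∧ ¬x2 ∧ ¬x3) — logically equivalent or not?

E1: x3 ∧ (¬x2 ∨ x2) ∧ ¬x2 ∧ (¬x3 ∨ x3)
    = x3 ∧ (¬x2 ∨ x2) ∧ ¬x2   — complement / identity
    = x3 ∧ ¬x2   — complement / identity
E2: x3 ∧ (x3 ∧ ¬x2 ∧ ¬x2 ∨ ¬x2 ∧ ¬x2 ∧ ¬x3)
    = x3 ∧ ¬x2 ∧ ¬x2   — distribution
    = x3 ∧ ¬x2   — idempotence
Both reduce to x3 ∧ ¬x2, so they are equivalent.

Yes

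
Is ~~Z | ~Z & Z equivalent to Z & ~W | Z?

E1: ~~Z | ~Z & Z
    = ~~Z   [complement / identity]
    = Z   [double negation]
E2: Z & ~W | Z
    = Z   [absorption]
Both reduce to Z, so they are equivalent.

Yes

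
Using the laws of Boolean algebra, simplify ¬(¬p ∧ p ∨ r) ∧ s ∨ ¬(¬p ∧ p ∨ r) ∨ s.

¬(¬p ∧ p ∨ r) ∧ s ∨ ¬(¬p ∧ p ∨ r) ∨ s
= ¬(¬p ∧ p ∨ r) ∨ s   — absorption
= ¬r ∨ s   — complement / identity

¬r ∨ s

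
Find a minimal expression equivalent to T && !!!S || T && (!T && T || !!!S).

T && !!!S || T && (!T && T || !!!S)
= T && !!!S || T && !!!S   — complement / identity
= T && !!!S   — idempotence
= T && !S   — double negation

T && !S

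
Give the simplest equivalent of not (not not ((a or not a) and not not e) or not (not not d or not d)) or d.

not (not not ((a or not a) and not not e) or not (not not d or not d)) or d
= not (not not ((a or not a) and not not e) or not (d or not d)) or d
= not ((a or not a) and not not e) and (d or not d) or d
= not ((a or not a) and not not e) or d
= not not not e or d
= not e or d

not e or d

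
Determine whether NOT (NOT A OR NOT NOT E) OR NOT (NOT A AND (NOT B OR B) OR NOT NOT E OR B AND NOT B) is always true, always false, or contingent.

contingent

NOT (NOT A OR NOT NOT E) OR NOT (NOT A AND (NOT B OR B) OR NOT NOT E OR B AND NOT B)
= NOT (NOT A OR NOT NOT E) OR NOT (NOT A AND (NOT B OR B) OR NOT NOT E)   (complement / identity)
= NOT (NOT A OR NOT NOT E) OR NOT (NOT A OR NOT NOT E)   (complement / identity)
= NOT (NOT A OR NOT NOT E)   (idempotence)
= A AND NOT E   (De Morgan)
This depends on A, E, so it is not a constant.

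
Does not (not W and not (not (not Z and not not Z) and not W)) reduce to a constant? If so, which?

yes, True

not (not W and not (not (not Z and not not Z) and not W))
= W or not (not Z and not not Z) and not W
= W or (Z or not Z) and not W
= W or not W
= True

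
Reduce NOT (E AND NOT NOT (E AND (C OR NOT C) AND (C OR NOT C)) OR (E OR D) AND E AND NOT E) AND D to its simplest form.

NOT (E AND NOT NOT (E AND (C OR NOT C) AND (C OR NOT C)) OR (E OR D) AND E AND NOT E) AND D
= NOT (E AND NOT NOT (E AND (C OR NOT C)) OR (E OR D) AND E AND NOT E) AND D   [complement / identity]
= NOT (E AND NOT NOT E OR (E OR D) AND E AND NOT E) AND D   [complement / identity]
= NOT (E AND E OR (E OR D) AND E AND NOT E) AND D   [double negation]
= NOT (E OR (E OR D) AND E AND NOT E) AND D   [idempotence]
= NOT (E OR E AND NOT E) AND D   [absorption]
= NOT E AND D   [complement / identity]

NOT E AND D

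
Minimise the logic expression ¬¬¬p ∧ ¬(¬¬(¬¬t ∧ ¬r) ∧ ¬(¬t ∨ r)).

¬¬¬p ∧ ¬(¬¬(¬¬t ∧ ¬r) ∧ ¬(¬t ∨ r))
= ¬¬¬p ∧ ¬(¬(¬t ∨ r) ∧ ¬(¬t ∨ r))   (De Morgan)
= ¬p ∧ ¬(¬(¬t ∨ r) ∧ ¬(¬t ∨ r))   (double negation)
= ¬p ∧ (¬t ∨ r ∨ ¬t ∨ r)   (De Morgan)
= ¬p ∧ (¬t ∨ r)   (idempotence)

¬p ∧ (¬t ∨ r)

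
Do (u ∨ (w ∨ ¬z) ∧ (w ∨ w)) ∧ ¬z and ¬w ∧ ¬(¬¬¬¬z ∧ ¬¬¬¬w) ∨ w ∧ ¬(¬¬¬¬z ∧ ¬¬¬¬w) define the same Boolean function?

No

E1: (u ∨ (w ∨ ¬z) ∧ (w ∨ w)) ∧ ¬z
    = (u ∨ (w ∨ ¬z) ∧ w) ∧ ¬z   — idempotence
    = (u ∨ w) ∧ ¬z   — absorption
E2: ¬w ∧ ¬(¬¬¬¬z ∧ ¬¬¬¬w) ∨ w ∧ ¬(¬¬¬¬z ∧ ¬¬¬¬w)
    = ¬(¬¬¬¬z ∧ ¬¬¬¬w)   — distribution
    = ¬(¬¬z ∧ ¬¬¬¬w)   — double negation
    = ¬(¬¬z ∧ ¬¬w)   — double negation
    = ¬z ∨ ¬w   — De Morgan
These differ: at u=0, w=0, z=1, E1 = 0 but E2 = 1.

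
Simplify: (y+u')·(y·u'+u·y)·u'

(y+u')·(y·u'+u·y)·u'
= (y+u')·y·u'   (distribution)
= y·u'   (absorption)

y·u'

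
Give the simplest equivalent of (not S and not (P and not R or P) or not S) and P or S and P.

(not S and not (P and not R or P) or not S) and P or S and P
= (not S and not P or not S) and P or S and P   (absorption)
= not S and P or S and P   (absorption)
= P   (distribution)

P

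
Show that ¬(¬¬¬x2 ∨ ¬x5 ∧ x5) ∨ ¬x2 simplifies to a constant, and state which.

¬(¬¬¬x2 ∨ ¬x5 ∧ x5) ∨ ¬x2
= ¬¬¬¬x2 ∨ ¬x2
= ¬¬x2 ∨ ¬x2
= x2 ∨ ¬x2
= True

True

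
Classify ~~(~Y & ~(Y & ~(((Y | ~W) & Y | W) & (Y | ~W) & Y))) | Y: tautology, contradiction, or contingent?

tautology

~~(~Y & ~(Y & ~(((Y | ~W) & Y | W) & (Y | ~W) & Y))) | Y
= ~(Y | Y & ~(((Y | ~W) & Y | W) & (Y | ~W) & Y)) | Y   — De Morgan
= ~(Y | Y & ~((Y | ~W) & Y)) | Y   — absorption
= ~(Y | Y & ~Y) | Y   — absorption
= ~Y | Y   — complement / identity
= 1   — complement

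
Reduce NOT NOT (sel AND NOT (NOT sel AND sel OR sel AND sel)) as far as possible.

NOT NOT (sel AND NOT (NOT sel AND sel OR sel AND sel))
= NOT NOT (sel AND NOT sel)   (distribution)
= sel AND NOT sel   (double negation)
= FALSE   (complement)

FALSE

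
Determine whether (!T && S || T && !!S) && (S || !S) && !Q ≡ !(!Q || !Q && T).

E1: (!T && S || T && !!S) && (S || !S) && !Q
    = (!T && S || T && !!S) && !Q   [complement / identity]
    = (!T && S || T && S) && !Q   [double negation]
    = S && !Q   [distribution]
E2: !(!Q || !Q && T)
    = !!Q   [absorption]
    = Q   [double negation]
These differ: at Q=1, S=1, T=0, E1 = 0 but E2 = 1.

No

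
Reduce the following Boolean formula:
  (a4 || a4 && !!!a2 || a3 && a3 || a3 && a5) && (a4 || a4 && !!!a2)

(a4 || a4 && !!!a2 || a3 && a3 || a3 && a5) && (a4 || a4 && !!!a2)
= (a4 || a4 && !!!a2 || (a3 || a5) && a3) && (a4 || a4 && !!!a2)   (distribution)
= (a4 || a4 && !!!a2 || a3) && (a4 || a4 && !!!a2)   (absorption)
= a4 || a4 && !!!a2   (absorption)
= a4 || a4 && !a2   (double negation)
= a4   (absorption)

a4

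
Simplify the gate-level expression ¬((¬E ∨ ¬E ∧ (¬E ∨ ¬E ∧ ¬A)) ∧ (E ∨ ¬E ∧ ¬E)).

E

¬((¬E ∨ ¬E ∧ (¬E ∨ ¬E ∧ ¬A)) ∧ (E ∨ ¬E ∧ ¬E))
= ¬((¬E ∨ ¬E ∧ ¬E) ∧ (E ∨ ¬E ∧ ¬E))
= ¬(¬E ∧ ¬E ∨ ¬E ∧ E)
= ¬¬E
= E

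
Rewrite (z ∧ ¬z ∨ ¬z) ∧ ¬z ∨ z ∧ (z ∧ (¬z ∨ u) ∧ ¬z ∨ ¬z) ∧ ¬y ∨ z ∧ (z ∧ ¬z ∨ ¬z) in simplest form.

(z ∧ ¬z ∨ ¬z) ∧ ¬z ∨ z ∧ (z ∧ (¬z ∨ u) ∧ ¬z ∨ ¬z) ∧ ¬y ∨ z ∧ (z ∧ ¬z ∨ ¬z)
= (z ∧ ¬z ∨ ¬z) ∧ ¬z ∨ z ∧ (z ∧ ¬z ∨ ¬z) ∧ ¬y ∨ z ∧ (z ∧ ¬z ∨ ¬z)   (absorption)
= (z ∧ ¬z ∨ ¬z) ∧ ¬z ∨ z ∧ (z ∧ ¬z ∨ ¬z)   (absorption)
= z ∧ ¬z ∨ ¬z   (distribution)
= ¬z   (complement / identity)

¬z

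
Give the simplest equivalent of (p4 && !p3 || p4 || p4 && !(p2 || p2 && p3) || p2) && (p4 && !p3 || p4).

p4

(p4 && !p3 || p4 || p4 && !(p2 || p2 && p3) || p2) && (p4 && !p3 || p4)
= (p4 && !p3 || p4 || p4 && !p2 || p2) && (p4 && !p3 || p4)   [absorption]
= (p4 && !p3 || p4 || p2) && (p4 && !p3 || p4)   [absorption]
= p4 && !p3 || p4   [absorption]
= p4   [absorption]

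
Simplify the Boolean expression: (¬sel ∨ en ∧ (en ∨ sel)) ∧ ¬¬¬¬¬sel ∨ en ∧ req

¬sel ∨ en ∧ req

(¬sel ∨ en ∧ (en ∨ sel)) ∧ ¬¬¬¬¬sel ∨ en ∧ req
= (¬sel ∨ en ∧ (en ∨ sel)) ∧ ¬¬¬sel ∨ en ∧ req   (double negation)
= (¬sel ∨ en ∧ (en ∨ sel)) ∧ ¬sel ∨ en ∧ req   (double negation)
= (¬sel ∨ en) ∧ ¬sel ∨ en ∧ req   (absorption)
= ¬sel ∨ en ∧ req   (absorption)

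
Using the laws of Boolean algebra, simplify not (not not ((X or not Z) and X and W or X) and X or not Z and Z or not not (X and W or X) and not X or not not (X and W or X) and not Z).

not (not not ((X or not Z) and X and W or X) and X or not Z and Z or not not (X and W or X) and not X or not not (X and W or X) and not Z)
= not (not not ((X or not Z) and X and W or X) and X or not not (X and W or X) and not X or not not (X and W or X) and not Z)
= not (not not (X and W or X) and X or not not (X and W or X) and not X or not not (X and W or X) and not Z)
= not (not not (X and W or X) or not not (X and W or X) and not Z)
= not not not (X and W or X)
= not (X and W or X)
= not X

not X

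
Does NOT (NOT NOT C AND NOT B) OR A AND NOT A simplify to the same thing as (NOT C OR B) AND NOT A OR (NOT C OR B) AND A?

E1: NOT (NOT NOT C AND NOT B) OR A AND NOT A
    = NOT (NOT NOT C AND NOT B)   [complement / identity]
    = NOT C OR B   [De Morgan]
E2: (NOT C OR B) AND NOT A OR (NOT C OR B) AND A
    = NOT C OR B   [distribution]
Both reduce to NOT C OR B, so they are equivalent.

Yes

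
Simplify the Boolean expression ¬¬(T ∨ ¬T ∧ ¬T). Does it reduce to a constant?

¬¬(T ∨ ¬T ∧ ¬T)
= T ∨ ¬T ∧ ¬T   [double negation]
= T ∨ ¬T   [idempotence]
= True   [complement]

True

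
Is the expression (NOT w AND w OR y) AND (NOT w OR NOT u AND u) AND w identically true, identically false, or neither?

(NOT w AND w OR y) AND (NOT w OR NOT u AND u) AND w
= (NOT w AND w OR y) AND NOT w AND w   (complement / identity)
= NOT w AND w   (absorption)
= FALSE   (complement)

identically false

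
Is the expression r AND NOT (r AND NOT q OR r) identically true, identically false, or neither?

identically false

r AND NOT (r AND NOT q OR r)
= r AND NOT r
= FALSE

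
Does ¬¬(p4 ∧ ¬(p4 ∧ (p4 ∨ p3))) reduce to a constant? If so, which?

yes, False

¬¬(p4 ∧ ¬(p4 ∧ (p4 ∨ p3)))
= p4 ∧ ¬(p4 ∧ (p4 ∨ p3))
= p4 ∧ ¬p4
= False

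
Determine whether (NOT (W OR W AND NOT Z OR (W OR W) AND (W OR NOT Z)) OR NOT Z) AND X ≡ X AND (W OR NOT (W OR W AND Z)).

E1: (NOT (W OR W AND NOT Z OR (W OR W) AND (W OR NOT Z)) OR NOT Z) AND X
    = (NOT (W OR W AND NOT Z OR W OR W AND NOT Z) OR NOT Z) AND X
    = (NOT (W OR W AND NOT Z) OR NOT Z) AND X
    = (NOT W OR NOT Z) AND X
E2: X AND (W OR NOT (W OR W AND Z))
    = X AND (W OR NOT W)
    = X
These differ: at W=1, X=1, Z=1, E1 = 0 but E2 = 1.

No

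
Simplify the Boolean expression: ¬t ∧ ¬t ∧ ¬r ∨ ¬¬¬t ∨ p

¬t ∨ p

¬t ∧ ¬t ∧ ¬r ∨ ¬¬¬t ∨ p
= ¬t ∧ ¬t ∧ ¬r ∨ ¬t ∨ p   — double negation
= ¬t ∧ ¬r ∨ ¬t ∨ p   — idempotence
= ¬t ∨ p   — absorption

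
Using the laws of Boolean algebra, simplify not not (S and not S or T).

not not (S and not S or T)
= not not T   [complement / identity]
= T   [double negation]

T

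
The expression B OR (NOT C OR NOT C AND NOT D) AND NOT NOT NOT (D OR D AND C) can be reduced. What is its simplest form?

B OR (NOT C OR NOT C AND NOT D) AND NOT NOT NOT (D OR D AND C)
= B OR NOT C AND NOT NOT NOT (D OR D AND C)   — absorption
= B OR NOT C AND NOT NOT NOT D   — absorption
= B OR NOT C AND NOT D   — double negation

B OR NOT C AND NOT D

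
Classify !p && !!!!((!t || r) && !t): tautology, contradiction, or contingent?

!p && !!!!((!t || r) && !t)
= !p && !!!!!t   (absorption)
= !p && !!!t   (double negation)
= !p && !t   (double negation)
This depends on p, t, so it is not a constant.

contingent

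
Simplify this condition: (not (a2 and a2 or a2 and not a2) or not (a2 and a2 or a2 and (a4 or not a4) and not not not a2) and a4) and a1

not a2 and a1

(not (a2 and a2 or a2 and not a2) or not (a2 and a2 or a2 and (a4 or not a4) and not not not a2) and a4) and a1
= (not (a2 and a2 or a2 and not a2) or not (a2 and a2 or a2 and not not not a2) and a4) and a1   — complement / identity
= (not (a2 and a2 or a2 and not a2) or not (a2 and a2 or a2 and not a2) and a4) and a1   — double negation
= not (a2 and a2 or a2 and not a2) and a1   — absorption
= not a2 and a1   — distribution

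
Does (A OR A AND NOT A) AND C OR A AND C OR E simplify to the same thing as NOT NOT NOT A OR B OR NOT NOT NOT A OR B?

E1: (A OR A AND NOT A) AND C OR A AND C OR E
    = A AND C OR A AND C OR E   (complement / identity)
    = A AND C OR E   (idempotence)
E2: NOT NOT NOT A OR B OR NOT NOT NOT A OR B
    = NOT NOT NOT A OR B   (idempotence)
    = NOT A OR B   (double negation)
These differ: at A=0, B=0, C=0, E=0, E1 = 0 but E2 = 1.

No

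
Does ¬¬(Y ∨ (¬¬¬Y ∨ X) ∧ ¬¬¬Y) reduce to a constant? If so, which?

yes, True

¬¬(Y ∨ (¬¬¬Y ∨ X) ∧ ¬¬¬Y)
= Y ∨ (¬¬¬Y ∨ X) ∧ ¬¬¬Y   [double negation]
= Y ∨ ¬¬¬Y   [absorption]
= Y ∨ ¬Y   [double negation]
= True   [complement]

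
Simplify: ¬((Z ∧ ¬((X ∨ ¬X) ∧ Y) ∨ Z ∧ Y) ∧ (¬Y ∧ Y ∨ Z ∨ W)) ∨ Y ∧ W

¬((Z ∧ ¬((X ∨ ¬X) ∧ Y) ∨ Z ∧ Y) ∧ (¬Y ∧ Y ∨ Z ∨ W)) ∨ Y ∧ W
= ¬((Z ∧ ¬((X ∨ ¬X) ∧ Y) ∨ Z ∧ Y) ∧ (Z ∨ W)) ∨ Y ∧ W   [complement / identity]
= ¬((Z ∧ ¬Y ∨ Z ∧ Y) ∧ (Z ∨ W)) ∨ Y ∧ W   [complement / identity]
= ¬(Z ∧ (Z ∨ W)) ∨ Y ∧ W   [distribution]
= ¬Z ∨ Y ∧ W   [absorption]

¬Z ∨ Y ∧ W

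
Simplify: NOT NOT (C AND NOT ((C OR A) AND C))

NOT NOT (C AND NOT ((C OR A) AND C))
= NOT NOT (C AND NOT C)   [absorption]
= C AND NOT C   [double negation]
= FALSE   [complement]

FALSE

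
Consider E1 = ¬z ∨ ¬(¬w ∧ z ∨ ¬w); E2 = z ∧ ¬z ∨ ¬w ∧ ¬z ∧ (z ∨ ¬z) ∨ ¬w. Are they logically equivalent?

E1: ¬z ∨ ¬(¬w ∧ z ∨ ¬w)
    = ¬z ∨ ¬¬w
    = ¬z ∨ w
E2: z ∧ ¬z ∨ ¬w ∧ ¬z ∧ (z ∨ ¬z) ∨ ¬w
    = ¬w ∧ ¬z ∧ (z ∨ ¬z) ∨ ¬w
    = ¬w ∧ ¬z ∨ ¬w
    = ¬w
These differ: at w=1, z=1, E1 = 1 but E2 = 0.

No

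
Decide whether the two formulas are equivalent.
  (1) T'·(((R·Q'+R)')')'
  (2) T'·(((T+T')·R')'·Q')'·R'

E1: T'·(((R·Q'+R)')')'
    = T'·(R·Q'+R)'   (double negation)
    = T'·R'   (absorption)
E2: T'·(((T+T')·R')'·Q')'·R'
    = T'·((R')'·Q')'·R'   (complement / identity)
    = T'·(R'+Q)·R'   (De Morgan)
    = T'·R'   (absorption)
Both reduce to T'·R', so they are equivalent.

Yes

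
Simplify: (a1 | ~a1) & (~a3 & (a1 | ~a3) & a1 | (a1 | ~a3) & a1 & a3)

a1

(a1 | ~a1) & (~a3 & (a1 | ~a3) & a1 | (a1 | ~a3) & a1 & a3)
= (a1 | ~a1) & (a1 | ~a3) & a1
= (a1 | ~a3) & a1
= a1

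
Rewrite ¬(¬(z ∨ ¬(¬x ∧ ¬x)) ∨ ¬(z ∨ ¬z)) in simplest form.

z ∨ x

¬(¬(z ∨ ¬(¬x ∧ ¬x)) ∨ ¬(z ∨ ¬z))
= ¬(¬(z ∨ ¬¬x) ∨ ¬(z ∨ ¬z))   (idempotence)
= ¬(¬(z ∨ x) ∨ ¬(z ∨ ¬z))   (double negation)
= (z ∨ x) ∧ (z ∨ ¬z)   (De Morgan)
= z ∨ x   (complement / identity)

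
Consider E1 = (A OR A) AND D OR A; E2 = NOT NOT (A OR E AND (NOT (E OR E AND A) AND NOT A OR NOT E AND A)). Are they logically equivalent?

Yes

E1: (A OR A) AND D OR A
    = A AND D OR A   — idempotence
    = A   — absorption
E2: NOT NOT (A OR E AND (NOT (E OR E AND A) AND NOT A OR NOT E AND A))
    = A OR E AND (NOT (E OR E AND A) AND NOT A OR NOT E AND A)   — double negation
    = A OR E AND (NOT E AND NOT A OR NOT E AND A)   — absorption
    = A OR E AND NOT E   — distribution
    = A   — complement / identity
Both reduce to A, so they are equivalent.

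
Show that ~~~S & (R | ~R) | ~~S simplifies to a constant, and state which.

1

~~~S & (R | ~R) | ~~S
= ~S & (R | ~R) | ~~S   [double negation]
= ~S | ~~S   [complement / identity]
= ~S | S   [double negation]
= 1   [complement]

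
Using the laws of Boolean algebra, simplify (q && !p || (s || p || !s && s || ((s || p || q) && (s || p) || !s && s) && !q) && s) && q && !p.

(q && !p || (s || p || !s && s || ((s || p || q) && (s || p) || !s && s) && !q) && s) && q && !p
= (q && !p || (s || p || !s && s || (s || p || !s && s) && !q) && s) && q && !p   (absorption)
= (q && !p || (s || p || !s && s) && s) && q && !p   (absorption)
= (q && !p || (s || p) && s) && q && !p   (complement / identity)
= (q && !p || s) && q && !p   (absorption)
= q && !p   (absorption)

q && !p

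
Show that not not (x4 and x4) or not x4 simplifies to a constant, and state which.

not not (x4 and x4) or not x4
= not not x4 or not x4
= x4 or not x4
= True

True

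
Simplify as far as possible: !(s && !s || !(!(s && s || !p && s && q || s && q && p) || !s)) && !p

!s && !p

!(s && !s || !(!(s && s || !p && s && q || s && q && p) || !s)) && !p
= !(s && !s || !(!(s && s || s && q) || !s)) && !p   (distribution)
= !(s && !s || (s && s || s && q) && s) && !p   (De Morgan)
= !(s && !s || s && (s || q) && s) && !p   (distribution)
= !(s && !s || s && s) && !p   (absorption)
= !s && !p   (distribution)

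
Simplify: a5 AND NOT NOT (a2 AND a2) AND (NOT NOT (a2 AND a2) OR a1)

a5 AND NOT NOT (a2 AND a2) AND (NOT NOT (a2 AND a2) OR a1)
= a5 AND NOT NOT (a2 AND a2)   — absorption
= a5 AND a2 AND a2   — double negation
= a5 AND a2   — idempotence

a5 AND a2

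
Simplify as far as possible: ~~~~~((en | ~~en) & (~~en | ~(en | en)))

~~~~~((en | ~~en) & (~~en | ~(en | en)))
= ~~~~~(~~en | en & ~(en | en))   — distribution
= ~~~(~~en | en & ~(en | en))   — double negation
= ~~~(en | en & ~(en | en))   — double negation
= ~~~(en | en & ~en)   — idempotence
= ~(en | en & ~en)   — double negation
= ~en   — complement / identity

~en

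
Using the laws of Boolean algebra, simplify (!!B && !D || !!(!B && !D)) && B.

!D && B

(!!B && !D || !!(!B && !D)) && B
= (!!B && !D || !B && !D) && B   (double negation)
= (B && !D || !B && !D) && B   (double negation)
= !D && B   (distribution)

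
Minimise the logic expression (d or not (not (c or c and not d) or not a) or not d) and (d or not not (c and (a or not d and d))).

(d or not (not (c or c and not d) or not a) or not d) and (d or not not (c and (a or not d and d)))
= (d or not (not (c or c and not d) or not a) or not d) and (d or not not (c and a))
= (d or not (not c or not a) or not d) and (d or not not (c and a))
= (d or c and a or not d) and (d or not not (c and a))
= (d or c and a or not d) and (d or c and a)
= d or c and a

d or c and a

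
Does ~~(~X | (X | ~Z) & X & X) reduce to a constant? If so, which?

~~(~X | (X | ~Z) & X & X)
= ~~(~X | X & X)   — absorption
= ~X | X & X   — double negation
= ~X | X   — idempotence
= 1   — complement

yes, True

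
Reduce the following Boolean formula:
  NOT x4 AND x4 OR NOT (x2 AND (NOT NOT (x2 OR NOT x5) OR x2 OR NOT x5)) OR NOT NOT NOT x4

NOT x4 AND x4 OR NOT (x2 AND (NOT NOT (x2 OR NOT x5) OR x2 OR NOT x5)) OR NOT NOT NOT x4
= NOT x4 AND x4 OR NOT (x2 AND (NOT NOT (x2 OR NOT x5) OR x2 OR NOT x5)) OR NOT x4   (double negation)
= NOT (x2 AND (NOT NOT (x2 OR NOT x5) OR x2 OR NOT x5)) OR NOT x4   (complement / identity)
= NOT (x2 AND (x2 OR NOT x5 OR x2 OR NOT x5)) OR NOT x4   (double negation)
= NOT (x2 AND (x2 OR NOT x5)) OR NOT x4   (idempotence)
= NOT x2 OR NOT x4   (absorption)

NOT x2 OR NOT x4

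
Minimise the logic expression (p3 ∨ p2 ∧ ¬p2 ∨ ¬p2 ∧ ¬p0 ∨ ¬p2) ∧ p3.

p3

(p3 ∨ p2 ∧ ¬p2 ∨ ¬p2 ∧ ¬p0 ∨ ¬p2) ∧ p3
= (p3 ∨ ¬p2 ∧ ¬p0 ∨ ¬p2) ∧ p3   [complement / identity]
= (p3 ∨ ¬p2) ∧ p3   [absorption]
= p3   [absorption]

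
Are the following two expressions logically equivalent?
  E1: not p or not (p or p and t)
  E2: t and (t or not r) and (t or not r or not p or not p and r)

No

E1: not p or not (p or p and t)
    = not p or not p   — absorption
    = not p   — idempotence
E2: t and (t or not r) and (t or not r or not p or not p and r)
    = t and (t or not r) and (t or not r or not p)   — absorption
    = t and (t or not r)   — absorption
    = t   — absorption
These differ: at p=0, r=0, t=0, E1 = 1 but E2 = 0.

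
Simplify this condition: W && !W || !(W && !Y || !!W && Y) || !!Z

!W || Z

W && !W || !(W && !Y || !!W && Y) || !!Z
= W && !W || !(W && !Y || W && Y) || !!Z
= W && !W || !W || !!Z
= W && !W || !W || Z
= !W || Z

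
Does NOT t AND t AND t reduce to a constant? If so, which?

NOT t AND t AND t
= NOT t AND t   [idempotence]
= FALSE   [complement]

yes, False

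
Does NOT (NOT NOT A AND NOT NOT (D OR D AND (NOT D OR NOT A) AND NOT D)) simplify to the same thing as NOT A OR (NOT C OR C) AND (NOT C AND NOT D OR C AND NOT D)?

E1: NOT (NOT NOT A AND NOT NOT (D OR D AND (NOT D OR NOT A) AND NOT D))
    = NOT (NOT NOT A AND NOT NOT (D OR D AND NOT D))   — absorption
    = NOT (NOT NOT A AND NOT NOT D)   — complement / identity
    = NOT A OR NOT D   — De Morgan
E2: NOT A OR (NOT C OR C) AND (NOT C AND NOT D OR C AND NOT D)
    = NOT A OR (NOT C OR C) AND NOT D   — distribution
    = NOT A OR NOT D   — complement / identity
Both reduce to NOT A OR NOT D, so they are equivalent.

Yes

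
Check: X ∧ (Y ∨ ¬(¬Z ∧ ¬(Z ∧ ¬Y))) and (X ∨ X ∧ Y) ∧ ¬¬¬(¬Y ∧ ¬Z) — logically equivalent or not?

E1: X ∧ (Y ∨ ¬(¬Z ∧ ¬(Z ∧ ¬Y)))
    = X ∧ (Y ∨ Z ∨ Z ∧ ¬Y)   (De Morgan)
    = X ∧ (Y ∨ Z)   (absorption)
E2: (X ∨ X ∧ Y) ∧ ¬¬¬(¬Y ∧ ¬Z)
    = X ∧ ¬¬¬(¬Y ∧ ¬Z)   (absorption)
    = X ∧ ¬(¬Y ∧ ¬Z)   (double negation)
    = X ∧ (Y ∨ Z)   (De Morgan)
Both reduce to X ∧ (Y ∨ Z), so they are equivalent.

Yes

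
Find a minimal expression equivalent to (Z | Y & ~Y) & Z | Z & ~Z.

Z

(Z | Y & ~Y) & Z | Z & ~Z
= Z & Z | Z & ~Z
= Z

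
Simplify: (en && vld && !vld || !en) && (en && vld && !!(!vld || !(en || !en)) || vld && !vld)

(en && vld && !vld || !en) && (en && vld && !!(!vld || !(en || !en)) || vld && !vld)
= (en && vld && !vld || !en) && (en && vld && !(vld && (en || !en)) || vld && !vld)
= (en && vld && !vld || !en) && (en && vld && !vld || vld && !vld)
= !en && vld && !vld || en && vld && !vld
= vld && !vld
= false

false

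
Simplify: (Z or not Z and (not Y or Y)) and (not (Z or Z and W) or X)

not Z or X

(Z or not Z and (not Y or Y)) and (not (Z or Z and W) or X)
= (Z or not Z and (not Y or Y)) and (not Z or X)   — absorption
= (Z or not Z) and (not Z or X)   — complement / identity
= not Z or X   — complement / identity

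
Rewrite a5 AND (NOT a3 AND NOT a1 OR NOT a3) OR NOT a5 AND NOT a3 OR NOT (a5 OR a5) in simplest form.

NOT a3 OR NOT a5

a5 AND (NOT a3 AND NOT a1 OR NOT a3) OR NOT a5 AND NOT a3 OR NOT (a5 OR a5)
= a5 AND NOT a3 OR NOT a5 AND NOT a3 OR NOT (a5 OR a5)
= NOT a3 OR NOT (a5 OR a5)
= NOT a3 OR NOT a5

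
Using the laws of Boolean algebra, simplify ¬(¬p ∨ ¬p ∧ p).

¬(¬p ∨ ¬p ∧ p)
= ¬¬p   — complement / identity
= p   — double negation

p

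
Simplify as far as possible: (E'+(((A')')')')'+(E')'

E

(E'+(((A')')')')'+(E')'
= (E'+(((A')')')')'+E   [double negation]
= (E'+(A')')'+E   [double negation]
= E·A'+E   [De Morgan]
= E   [absorption]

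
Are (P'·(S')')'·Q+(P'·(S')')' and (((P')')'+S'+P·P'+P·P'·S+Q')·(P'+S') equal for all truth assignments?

E1: (P'·(S')')'·Q+(P'·(S')')'
    = (P'·(S')')'
    = P+S'
E2: (((P')')'+S'+P·P'+P·P'·S+Q')·(P'+S')
    = (((P')')'+S'+P·P'+Q')·(P'+S')
    = (P'+S'+P·P'+Q')·(P'+S')
    = (P'+S'+Q')·(P'+S')
    = P'+S'
These differ: at P=0, Q=0, S=1, E1 = 0 but E2 = 1.

No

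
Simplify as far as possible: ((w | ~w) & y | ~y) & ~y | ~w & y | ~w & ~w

((w | ~w) & y | ~y) & ~y | ~w & y | ~w & ~w
= ((w | ~w) & y | ~y) & ~y | ~w & y | ~w   [idempotence]
= (y | ~y) & ~y | ~w & y | ~w   [complement / identity]
= ~y | ~w & y | ~w   [complement / identity]
= ~y | ~w   [absorption]

~y | ~w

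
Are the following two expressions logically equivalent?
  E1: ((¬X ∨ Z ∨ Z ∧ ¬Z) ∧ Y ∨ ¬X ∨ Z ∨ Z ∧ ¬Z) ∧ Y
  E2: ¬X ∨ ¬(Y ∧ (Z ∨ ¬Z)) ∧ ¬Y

E1: ((¬X ∨ Z ∨ Z ∧ ¬Z) ∧ Y ∨ ¬X ∨ Z ∨ Z ∧ ¬Z) ∧ Y
    = (¬X ∨ Z ∨ Z ∧ ¬Z) ∧ Y   (absorption)
    = (¬X ∨ Z) ∧ Y   (complement / identity)
E2: ¬X ∨ ¬(Y ∧ (Z ∨ ¬Z)) ∧ ¬Y
    = ¬X ∨ ¬Y ∧ ¬Y   (complement / identity)
    = ¬X ∨ ¬Y   (idempotence)
These differ: at X=0, Y=0, Z=0, E1 = 0 but E2 = 1.

No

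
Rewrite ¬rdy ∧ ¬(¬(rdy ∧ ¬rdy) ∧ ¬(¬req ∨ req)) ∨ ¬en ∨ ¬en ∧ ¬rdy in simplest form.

¬rdy ∨ ¬en

¬rdy ∧ ¬(¬(rdy ∧ ¬rdy) ∧ ¬(¬req ∨ req)) ∨ ¬en ∨ ¬en ∧ ¬rdy
= ¬rdy ∧ (rdy ∧ ¬rdy ∨ ¬req ∨ req) ∨ ¬en ∨ ¬en ∧ ¬rdy   — De Morgan
= ¬rdy ∧ (rdy ∧ ¬rdy ∨ ¬req ∨ req) ∨ ¬en   — absorption
= ¬rdy ∧ (¬req ∨ req) ∨ ¬en   — complement / identity
= ¬rdy ∨ ¬en   — complement / identity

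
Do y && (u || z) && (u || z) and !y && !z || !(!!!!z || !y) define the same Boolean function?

E1: y && (u || z) && (u || z)
    = y && (u || z)   (idempotence)
E2: !y && !z || !(!!!!z || !y)
    = !y && !z || !(!!z || !y)   (double negation)
    = !y && !z || !z && y   (De Morgan)
    = !z   (distribution)
These differ: at u=1, y=0, z=0, E1 = 0 but E2 = 1.

No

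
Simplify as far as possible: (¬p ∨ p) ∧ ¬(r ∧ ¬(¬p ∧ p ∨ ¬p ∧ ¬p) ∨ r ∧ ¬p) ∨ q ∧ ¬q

(¬p ∨ p) ∧ ¬(r ∧ ¬(¬p ∧ p ∨ ¬p ∧ ¬p) ∨ r ∧ ¬p) ∨ q ∧ ¬q
= (¬p ∨ p) ∧ ¬(r ∧ ¬(¬p ∧ p ∨ ¬p ∧ ¬p) ∨ r ∧ ¬p)
= (¬p ∨ p) ∧ ¬(r ∧ ¬¬p ∨ r ∧ ¬p)
= (¬p ∨ p) ∧ ¬(r ∧ p ∨ r ∧ ¬p)
= (¬p ∨ p) ∧ ¬r
= ¬r

¬r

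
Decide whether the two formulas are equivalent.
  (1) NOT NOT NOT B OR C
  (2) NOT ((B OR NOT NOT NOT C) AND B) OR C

Yes

E1: NOT NOT NOT B OR C
    = NOT B OR C   (double negation)
E2: NOT ((B OR NOT NOT NOT C) AND B) OR C
    = NOT ((B OR NOT C) AND B) OR C   (double negation)
    = NOT B OR C   (absorption)
Both reduce to NOT B OR C, so they are equivalent.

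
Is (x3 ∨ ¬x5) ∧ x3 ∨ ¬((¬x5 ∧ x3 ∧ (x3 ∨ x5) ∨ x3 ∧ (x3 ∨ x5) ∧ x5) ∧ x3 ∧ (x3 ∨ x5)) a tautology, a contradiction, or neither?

tautology

(x3 ∨ ¬x5) ∧ x3 ∨ ¬((¬x5 ∧ x3 ∧ (x3 ∨ x5) ∨ x3 ∧ (x3 ∨ x5) ∧ x5) ∧ x3 ∧ (x3 ∨ x5))
= (x3 ∨ ¬x5) ∧ x3 ∨ ¬(x3 ∧ (x3 ∨ x5) ∧ x3 ∧ (x3 ∨ x5))
= (x3 ∨ ¬x5) ∧ x3 ∨ ¬(x3 ∧ (x3 ∨ x5))
= x3 ∨ ¬(x3 ∧ (x3 ∨ x5))
= x3 ∨ ¬x3
= True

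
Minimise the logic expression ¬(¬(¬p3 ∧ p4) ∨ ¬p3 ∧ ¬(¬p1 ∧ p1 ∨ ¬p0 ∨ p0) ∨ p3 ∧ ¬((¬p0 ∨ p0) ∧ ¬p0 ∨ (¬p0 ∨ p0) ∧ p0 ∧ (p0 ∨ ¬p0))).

¬p3 ∧ p4

¬(¬(¬p3 ∧ p4) ∨ ¬p3 ∧ ¬(¬p1 ∧ p1 ∨ ¬p0 ∨ p0) ∨ p3 ∧ ¬((¬p0 ∨ p0) ∧ ¬p0 ∨ (¬p0 ∨ p0) ∧ p0 ∧ (p0 ∨ ¬p0)))
= ¬(¬(¬p3 ∧ p4) ∨ ¬p3 ∧ ¬(¬p0 ∨ p0) ∨ p3 ∧ ¬((¬p0 ∨ p0) ∧ ¬p0 ∨ (¬p0 ∨ p0) ∧ p0 ∧ (p0 ∨ ¬p0)))   — complement / identity
= ¬(¬(¬p3 ∧ p4) ∨ ¬p3 ∧ ¬(¬p0 ∨ p0) ∨ p3 ∧ ¬((¬p0 ∨ p0) ∧ ¬p0 ∨ (¬p0 ∨ p0) ∧ p0))   — complement / identity
= ¬(¬(¬p3 ∧ p4) ∨ ¬p3 ∧ ¬(¬p0 ∨ p0) ∨ p3 ∧ ¬(¬p0 ∨ p0))   — distribution
= ¬(¬(¬p3 ∧ p4) ∨ ¬(¬p0 ∨ p0))   — distribution
= ¬p3 ∧ p4 ∧ (¬p0 ∨ p0)   — De Morgan
= ¬p3 ∧ p4   — complement / identity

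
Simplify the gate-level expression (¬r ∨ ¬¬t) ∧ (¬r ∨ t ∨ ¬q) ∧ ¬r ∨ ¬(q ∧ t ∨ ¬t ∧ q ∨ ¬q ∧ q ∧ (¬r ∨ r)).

(¬r ∨ ¬¬t) ∧ (¬r ∨ t ∨ ¬q) ∧ ¬r ∨ ¬(q ∧ t ∨ ¬t ∧ q ∨ ¬q ∧ q ∧ (¬r ∨ r))
= (¬r ∨ ¬¬t) ∧ (¬r ∨ t ∨ ¬q) ∧ ¬r ∨ ¬(q ∧ t ∨ ¬t ∧ q ∨ ¬q ∧ q)
= (¬r ∨ ¬¬t) ∧ (¬r ∨ t ∨ ¬q) ∧ ¬r ∨ ¬(q ∧ t ∨ ¬t ∧ q)
= (¬r ∨ ¬¬t) ∧ (¬r ∨ t ∨ ¬q) ∧ ¬r ∨ ¬q
= (¬r ∨ t) ∧ (¬r ∨ t ∨ ¬q) ∧ ¬r ∨ ¬q
= (¬r ∨ t) ∧ ¬r ∨ ¬q
= ¬r ∨ ¬q

¬r ∨ ¬q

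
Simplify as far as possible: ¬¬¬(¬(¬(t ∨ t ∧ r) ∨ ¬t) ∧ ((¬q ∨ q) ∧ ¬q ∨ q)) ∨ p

¬t ∨ p

¬¬¬(¬(¬(t ∨ t ∧ r) ∨ ¬t) ∧ ((¬q ∨ q) ∧ ¬q ∨ q)) ∨ p
= ¬¬¬(¬(¬(t ∨ t ∧ r) ∨ ¬t) ∧ (¬q ∨ q)) ∨ p
= ¬(¬(¬(t ∨ t ∧ r) ∨ ¬t) ∧ (¬q ∨ q)) ∨ p
= ¬¬(¬(t ∨ t ∧ r) ∨ ¬t) ∨ p
= ¬(t ∨ t ∧ r) ∨ ¬t ∨ p
= ¬t ∨ ¬t ∨ p
= ¬t ∨ p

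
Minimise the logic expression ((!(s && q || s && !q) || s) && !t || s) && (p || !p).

!t || s

((!(s && q || s && !q) || s) && !t || s) && (p || !p)
= ((!s || s) && !t || s) && (p || !p)   — distribution
= (!s || s) && !t || s   — complement / identity
= !t || s   — complement / identity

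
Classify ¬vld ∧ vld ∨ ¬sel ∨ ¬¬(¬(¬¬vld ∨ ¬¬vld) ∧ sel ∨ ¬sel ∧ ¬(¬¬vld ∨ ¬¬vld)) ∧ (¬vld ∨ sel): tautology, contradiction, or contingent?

contingent

¬vld ∧ vld ∨ ¬sel ∨ ¬¬(¬(¬¬vld ∨ ¬¬vld) ∧ sel ∨ ¬sel ∧ ¬(¬¬vld ∨ ¬¬vld)) ∧ (¬vld ∨ sel)
= ¬vld ∧ vld ∨ ¬sel ∨ ¬¬¬(¬¬vld ∨ ¬¬vld) ∧ (¬vld ∨ sel)   [distribution]
= ¬vld ∧ vld ∨ ¬sel ∨ ¬¬¬¬¬vld ∧ (¬vld ∨ sel)   [idempotence]
= ¬sel ∨ ¬¬¬¬¬vld ∧ (¬vld ∨ sel)   [complement / identity]
= ¬sel ∨ ¬¬¬vld ∧ (¬vld ∨ sel)   [double negation]
= ¬sel ∨ ¬vld ∧ (¬vld ∨ sel)   [double negation]
= ¬sel ∨ ¬vld   [absorption]
This depends on sel, vld, so it is not a constant.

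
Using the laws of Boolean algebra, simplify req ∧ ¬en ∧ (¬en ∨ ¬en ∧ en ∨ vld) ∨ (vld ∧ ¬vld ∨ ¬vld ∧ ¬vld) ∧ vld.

req ∧ ¬en ∧ (¬en ∨ ¬en ∧ en ∨ vld) ∨ (vld ∧ ¬vld ∨ ¬vld ∧ ¬vld) ∧ vld
= req ∧ ¬en ∧ (¬en ∨ vld) ∨ (vld ∧ ¬vld ∨ ¬vld ∧ ¬vld) ∧ vld   (complement / identity)
= req ∧ ¬en ∨ (vld ∧ ¬vld ∨ ¬vld ∧ ¬vld) ∧ vld   (absorption)
= req ∧ ¬en ∨ ¬vld ∧ vld   (distribution)
= req ∧ ¬en   (complement / identity)

req ∧ ¬en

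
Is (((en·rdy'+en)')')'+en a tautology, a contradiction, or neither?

(((en·rdy'+en)')')'+en
= ((en')')'+en   [absorption]
= en'+en   [double negation]
= 1   [complement]

tautology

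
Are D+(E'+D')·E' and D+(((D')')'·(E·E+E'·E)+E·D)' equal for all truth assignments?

Yes

E1: D+(E'+D')·E'
    = D+E'
E2: D+(((D')')'·(E·E+E'·E)+E·D)'
    = D+(((D')')'·E+E·D)'
    = D+(D'·E+E·D)'
    = D+E'
Both reduce to D+E', so they are equivalent.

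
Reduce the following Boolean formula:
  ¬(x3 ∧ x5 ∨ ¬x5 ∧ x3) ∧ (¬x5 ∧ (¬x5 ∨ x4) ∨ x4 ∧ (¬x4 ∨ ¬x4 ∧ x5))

¬(x3 ∧ x5 ∨ ¬x5 ∧ x3) ∧ (¬x5 ∧ (¬x5 ∨ x4) ∨ x4 ∧ (¬x4 ∨ ¬x4 ∧ x5))
= ¬(x3 ∧ x5 ∨ ¬x5 ∧ x3) ∧ (¬x5 ∨ x4 ∧ (¬x4 ∨ ¬x4 ∧ x5))   [absorption]
= ¬(x3 ∧ x5 ∨ ¬x5 ∧ x3) ∧ (¬x5 ∨ x4 ∧ ¬x4)   [absorption]
= ¬x3 ∧ (¬x5 ∨ x4 ∧ ¬x4)   [distribution]
= ¬x3 ∧ ¬x5   [complement / identity]

¬x3 ∧ ¬x5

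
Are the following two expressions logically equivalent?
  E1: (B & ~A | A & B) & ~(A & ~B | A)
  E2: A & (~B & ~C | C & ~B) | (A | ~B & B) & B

E1: (B & ~A | A & B) & ~(A & ~B | A)
    = B & ~(A & ~B | A)   — distribution
    = B & ~A   — absorption
E2: A & (~B & ~C | C & ~B) | (A | ~B & B) & B
    = A & ~B | (A | ~B & B) & B   — distribution
    = A & ~B | A & B   — complement / identity
    = A   — distribution
These differ: at A=1, B=1, C=0, E1 = 0 but E2 = 1.

No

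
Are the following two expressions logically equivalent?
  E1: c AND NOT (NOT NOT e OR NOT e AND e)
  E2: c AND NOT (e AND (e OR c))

Yes

E1: c AND NOT (NOT NOT e OR NOT e AND e)
    = c AND NOT NOT NOT e   — complement / identity
    = c AND NOT e   — double negation
E2: c AND NOT (e AND (e OR c))
    = c AND NOT e   — absorption
Both reduce to c AND NOT e, so they are equivalent.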